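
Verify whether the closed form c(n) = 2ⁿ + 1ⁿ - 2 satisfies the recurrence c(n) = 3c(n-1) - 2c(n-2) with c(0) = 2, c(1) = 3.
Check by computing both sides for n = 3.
From the recurrence with c(0) = 2, c(1) = 3:
  c(0) = 2, c(1) = 3, c(2) = 5, c(3) = 9
  so the recurrence gives c(3) = 9.
From the proposed closed form c(n) = 2ⁿ + 1ⁿ - 2:
  c(3) = 7.
The recurrence gives 9 but the closed form gives 7, so the closed form does not satisfy the recurrence.

No, the closed form is incorrect.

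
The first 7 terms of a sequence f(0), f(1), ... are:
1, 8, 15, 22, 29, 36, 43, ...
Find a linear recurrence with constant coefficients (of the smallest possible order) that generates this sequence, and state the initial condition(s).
Look for the lowest-order linear relation among consecutive terms.
Observation: consecutive differences are constant (= 7).
Check at n=2: 1·8 + 7 = 15. ✓

f(n) = f(n-1) + 7, f(0) = 1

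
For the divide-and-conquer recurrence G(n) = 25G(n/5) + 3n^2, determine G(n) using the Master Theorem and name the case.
Master Theorem template: G(n) = a·G(n/b) + f(n).
Here: a=25, b=5, f(n)=3n^2
Compute log_b(a) = log_5(25) = 2.
f(n) = 3n^2 = Θ(n^2). Case 2: G(n) = Θ(n^2 log n).

Case 2: G(n) = Θ(n^2 log n)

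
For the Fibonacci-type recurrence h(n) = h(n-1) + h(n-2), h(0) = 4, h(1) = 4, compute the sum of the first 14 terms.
Computing the sequence terms: 4, 4, 8, 12, 20, 32, 52, 84, 136, 220, 356, 576, 932, 1508
Adding these values together:

3944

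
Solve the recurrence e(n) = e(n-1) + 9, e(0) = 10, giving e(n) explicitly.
Recurrence: e(n) = e(n-1) + 9, initial: e(0) = 10.
Each step adds 9, so e(n) = e(0) + 9n = 9n + 10.

e(n) = 9n + 10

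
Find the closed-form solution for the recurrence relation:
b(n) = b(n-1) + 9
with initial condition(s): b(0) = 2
Recurrence: b(n) = b(n-1) + 9, initial: b(0) = 2.
Each step adds 9, so b(n) = b(0) + 9n = 9n + 2.

b(n) = 9n + 2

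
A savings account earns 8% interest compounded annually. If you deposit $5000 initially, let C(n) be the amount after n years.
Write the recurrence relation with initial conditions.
Each year the balance grows by 8%, i.e. is multiplied by 1 + 8/100 = 1.08, so C(n) = 1.08 × C(n-1). The initial deposit gives C(0) = 5000.
Unrolling gives the closed form C(n) = 5000 × (1.08)ⁿ.

C(n) = 1.08 × C(n-1), C(0) = 5000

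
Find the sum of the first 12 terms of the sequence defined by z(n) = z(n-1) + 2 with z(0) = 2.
Computing the sequence terms: 2, 4, 6, 8, 10, 12, 14, 16, 18, 20, 22, 24
Adding these values together:

156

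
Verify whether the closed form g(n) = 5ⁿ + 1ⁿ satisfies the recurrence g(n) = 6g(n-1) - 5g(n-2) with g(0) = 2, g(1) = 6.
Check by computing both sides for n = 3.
From the recurrence with g(0) = 2, g(1) = 6:
  g(0) = 2, g(1) = 6, g(2) = 26, g(3) = 126
  so the recurrence gives g(3) = 126.
From the proposed closed form g(n) = 5ⁿ + 1ⁿ:
  g(3) = 126.
Both sides give 126 at n = 3, and the initial condition(s) match, so the closed form is consistent.

Yes, the closed form is correct.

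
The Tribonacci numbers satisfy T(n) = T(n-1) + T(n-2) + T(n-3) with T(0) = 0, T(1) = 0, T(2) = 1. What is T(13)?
Computing the sequence terms:
0, 0, 1, 1, 2, 4, 7, 13, 24, 44, 81, 149, 274, 504

504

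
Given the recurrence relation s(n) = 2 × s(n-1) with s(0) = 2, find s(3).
Computing step by step:
s(0) = 2
s(1) = 2 × 2 = 4
s(2) = 2 × 4 = 8
s(3) = 2 × 8 = 16

16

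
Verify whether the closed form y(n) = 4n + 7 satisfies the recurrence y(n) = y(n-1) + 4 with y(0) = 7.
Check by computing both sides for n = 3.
From the recurrence with y(0) = 7:
  y(0) = 7, y(1) = 11, y(2) = 15, y(3) = 19
  so the recurrence gives y(3) = 19.
From the proposed closed form y(n) = 4n + 7:
  y(3) = 19.
Both sides give 19 at n = 3, and the initial condition(s) match, so the closed form is consistent.

Yes, the closed form is correct.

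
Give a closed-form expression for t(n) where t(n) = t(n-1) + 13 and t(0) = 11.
Recurrence: t(n) = t(n-1) + 13, initial: t(0) = 11.
Each step adds 13, so t(n) = t(0) + 13n = 13n + 11.

t(n) = 13n + 11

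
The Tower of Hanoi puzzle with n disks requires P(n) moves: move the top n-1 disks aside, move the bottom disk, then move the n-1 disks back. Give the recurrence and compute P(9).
Moving n disks = move the top n-1 disks aside (P(n-1) moves) + move the largest disk (1 move) + move the n-1 disks back on top (P(n-1) moves), so P(n) = 2P(n-1) + 1, with P(1) = 1 (a single disk takes one move).
First terms: 1, 3, 7, 15, 31, 63, … — each is one less than a power of 2. Indeed P(n) + 1 = 2(P(n-1) + 1) with P(1) + 1 = 2, so P(n) + 1 = 2ⁿ and P(n) = 2ⁿ - 1.
Hence P(9) = 2^9 - 1 = 512 - 1 = 511.

P(n) = 2P(n-1) + 1, P(1) = 1; P(9) = 511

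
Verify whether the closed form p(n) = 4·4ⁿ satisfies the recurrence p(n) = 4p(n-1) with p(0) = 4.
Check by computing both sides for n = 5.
From the recurrence with p(0) = 4:
  p(0) = 4, p(1) = 16, p(2) = 64, p(3) = 256, p(4) = 1024, p(5) = 4096
  so the recurrence gives p(5) = 4096.
From the proposed closed form p(n) = 4·4ⁿ:
  p(5) = 4096.
Both sides give 4096 at n = 5, and the initial condition(s) match, so the closed form is consistent.

Yes, the closed form is correct.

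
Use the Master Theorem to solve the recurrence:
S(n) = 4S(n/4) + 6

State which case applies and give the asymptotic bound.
Master Theorem template: S(n) = a·S(n/b) + f(n).
Here: a=4, b=4, f(n)=6
Compute log_b(a) = log_4(4) = 1.
f(n) = 6 = O(n^(1-ε)) with ε = 1. Case 1: S(n) = Θ(n^log_b(a)) = Θ(n).

Case 1: S(n) = Θ(n)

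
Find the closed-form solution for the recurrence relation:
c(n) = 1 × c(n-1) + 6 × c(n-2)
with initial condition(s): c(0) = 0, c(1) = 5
Recurrence: c(n) = 1 × c(n-1) + 6 × c(n-2), initial: c(0) = 0, c(1) = 5.
Characteristic equation: r² - 1r - 6 = 0, which factors as (r - 3)(r + 2) = 0, so r = 3, -2. General solution c(n) = A·3ⁿ + B·(-2)ⁿ. From c(0) = 0: A + B = 0. From c(1) = 5: 3A - 2B = 5. Solving gives A = 1, B = -1.

c(n) = 3ⁿ - (-2)ⁿ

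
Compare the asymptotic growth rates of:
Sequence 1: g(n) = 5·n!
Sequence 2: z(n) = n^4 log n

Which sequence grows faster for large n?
Comparing growth rates:
Growth-rate hierarchy: log n ≺ any polynomial ≺ any exponential cⁿ (c>1) ≺ n! ≺ nⁿ.
factorial dominates polynomial degree 4 (with log factor) asymptotically.

g(n) grows faster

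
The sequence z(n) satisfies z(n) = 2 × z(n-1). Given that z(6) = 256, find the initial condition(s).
In general z(n) = 2ⁿ · z(0). At n = 6: z(0) = z(6) / 2^6 = 256 / 64 = 4.

z(0) = 4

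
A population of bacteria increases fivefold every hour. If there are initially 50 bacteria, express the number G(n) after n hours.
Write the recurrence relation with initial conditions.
Each hour multiplies the count by 5, so the count after n hours depends only on the count after n-1 hours: G(n) = 5 × G(n-1). The starting count gives G(0) = 50.
Unrolling n times gives the closed form G(n) = 50 × 5ⁿ.

G(n) = 5 × G(n-1), G(0) = 50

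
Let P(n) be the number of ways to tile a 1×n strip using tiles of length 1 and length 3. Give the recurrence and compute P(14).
Condition on the last tile: it has length 1 (leaving a 1×(n-1) strip) or length 3 (leaving a 1×(n-3) strip), so P(n) = P(n-1) + P(n-3) (order-3 linear recurrence).
For 0 ≤ i < 3 only unit tiles fit, so P(i) = 1.
Iterating the recurrence: P(3) = 2, P(4) = 3, P(5) = 4, P(6) = 6, P(7) = 9, P(8) = 13, P(9) = 19, P(10) = 28, P(11) = 41, P(12) = 60, P(13) = 88, P(14) = 129.

P(n) = P(n-1) + P(n-3), with P(i) = 1 for 0 ≤ i < 3; P(14) = 129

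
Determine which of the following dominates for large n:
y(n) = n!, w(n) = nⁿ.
Comparing growth rates:
Growth-rate hierarchy: log n ≺ any polynomial ≺ any exponential cⁿ (c>1) ≺ n! ≺ nⁿ.
super-exponential nⁿ dominates factorial asymptotically.

w(n) grows faster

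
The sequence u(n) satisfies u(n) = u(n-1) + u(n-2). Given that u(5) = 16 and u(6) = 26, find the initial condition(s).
Work backwards using u(k) = u(k+2) - u(k+1):
u(4) = u(6) - u(5) = 26 - 16 = 10
u(3) = u(5) - u(4) = 16 - 10 = 6
u(2) = u(4) - u(3) = 10 - 6 = 4
u(1) = u(3) - u(2) = 6 - 4 = 2
u(0) = u(2) - u(1) = 4 - 2 = 2

u(0) = 2, u(1) = 2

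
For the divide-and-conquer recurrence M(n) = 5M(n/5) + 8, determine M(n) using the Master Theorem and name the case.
Master Theorem template: M(n) = a·M(n/b) + f(n).
Here: a=5, b=5, f(n)=8
Compute log_b(a) = log_5(5) = 1.
f(n) = 8 = O(n^(1-ε)) with ε = 1. Case 1: M(n) = Θ(n^log_b(a)) = Θ(n).

Case 1: M(n) = Θ(n)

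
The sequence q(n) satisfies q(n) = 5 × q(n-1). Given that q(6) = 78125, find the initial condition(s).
In general q(n) = 5ⁿ · q(0). At n = 6: q(0) = q(6) / 5^6 = 78125 / 15625 = 5.

q(0) = 5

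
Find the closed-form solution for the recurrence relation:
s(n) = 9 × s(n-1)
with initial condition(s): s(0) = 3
Recurrence: s(n) = 9 × s(n-1), initial: s(0) = 3.
Each term is 9 times the previous, so this is geometric with ratio 9. After n steps: s(n) = s(0)·9ⁿ = 3·9ⁿ.

s(n) = 3·9ⁿ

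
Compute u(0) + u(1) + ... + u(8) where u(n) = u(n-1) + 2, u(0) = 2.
Computing the sequence terms: 2, 4, 6, 8, 10, 12, 14, 16, 18
Adding these values together:

90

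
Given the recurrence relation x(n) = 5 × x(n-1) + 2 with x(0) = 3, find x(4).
Computing step by step:
x(0) = 3
x(1) = 5 × 3 + 2 = 17
x(2) = 5 × 17 + 2 = 87
x(3) = 5 × 87 + 2 = 437
x(4) = 5 × 437 + 2 = 2187

2187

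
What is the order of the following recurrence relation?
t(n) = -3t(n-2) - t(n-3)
The order is the largest lag k for which t(n-k) appears. Here the deepest term is t(n-3), so the order is 3.

Order 3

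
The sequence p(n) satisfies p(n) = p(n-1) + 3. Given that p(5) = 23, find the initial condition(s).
p(5) = p(0) + 5·3, so p(0) = 23 - 15 = 8.

p(0) = 8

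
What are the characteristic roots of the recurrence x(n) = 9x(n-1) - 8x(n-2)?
Substitute x(n) = rⁿ and divide through by rⁿ⁻²: r² - 9r + 8 = 0
Factor: (r - 8)(r - 1) = 0, so r = 8, 1.
General solution: x(n) = A·8ⁿ + B·1ⁿ

Characteristic: r² - 9r + 8 = 0, Roots: r = 8, 1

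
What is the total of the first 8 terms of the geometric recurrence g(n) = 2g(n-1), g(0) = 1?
Computing the sequence terms: 1, 2, 4, 8, 16, 32, 64, 128
Adding these values together:

255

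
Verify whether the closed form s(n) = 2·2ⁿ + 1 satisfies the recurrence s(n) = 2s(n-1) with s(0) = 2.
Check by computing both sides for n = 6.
From the recurrence with s(0) = 2:
  s(0) = 2, s(1) = 4, s(2) = 8, s(3) = 16, s(4) = 32, s(5) = 64, s(6) = 128
  so the recurrence gives s(6) = 128.
From the proposed closed form s(n) = 2·2ⁿ + 1:
  s(6) = 129.
The recurrence gives 128 but the closed form gives 129, so the closed form does not satisfy the recurrence.

No, the closed form is incorrect.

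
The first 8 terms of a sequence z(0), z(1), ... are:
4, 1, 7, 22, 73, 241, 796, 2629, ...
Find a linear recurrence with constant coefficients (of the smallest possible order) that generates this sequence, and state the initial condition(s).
Look for the lowest-order linear relation among consecutive terms.
Observation: z(n) - 3·z(n-1) - (1)·z(n-2) = 0 holds for the shown terms, and no order-1 relation z(n) = α·z(n-1) + β fits.
Check at n=3: 3·7 + (1)·1 = 22. ✓

z(n) = 3z(n-1) + z(n-2), z(0) = 4, z(1) = 1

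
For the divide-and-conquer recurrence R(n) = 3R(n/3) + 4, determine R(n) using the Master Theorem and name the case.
Master Theorem template: R(n) = a·R(n/b) + f(n).
Here: a=3, b=3, f(n)=4
Compute log_b(a) = log_3(3) = 1.
f(n) = 4 = O(n^(1-ε)) with ε = 1. Case 1: R(n) = Θ(n^log_b(a)) = Θ(n).

Case 1: R(n) = Θ(n)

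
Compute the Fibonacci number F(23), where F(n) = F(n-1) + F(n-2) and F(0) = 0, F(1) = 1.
Computing the sequence terms:
0, 1, 1, 2, 3, 5, 8, 13, 21, 34, 55, 89, 144, 233, 377, 610, 987, 1597, 2584, 4181, 6765, 10946, 17711, 28657

28657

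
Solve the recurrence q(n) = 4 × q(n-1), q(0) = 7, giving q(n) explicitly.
Recurrence: q(n) = 4 × q(n-1), initial: q(0) = 7.
Each term is 4 times the previous, so this is geometric with ratio 4. After n steps: q(n) = q(0)·4ⁿ = 7·4ⁿ.

q(n) = 7·4ⁿ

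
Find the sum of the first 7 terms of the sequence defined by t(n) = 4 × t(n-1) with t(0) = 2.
Computing the sequence terms: 2, 8, 32, 128, 512, 2048, 8192
Adding these values together:

10922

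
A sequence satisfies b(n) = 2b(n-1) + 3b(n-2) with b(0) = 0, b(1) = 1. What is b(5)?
Computing the sequence terms:
0, 1, 2, 7, 20, 61

61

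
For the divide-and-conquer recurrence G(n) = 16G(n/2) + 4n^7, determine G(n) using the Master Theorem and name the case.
Master Theorem template: G(n) = a·G(n/b) + f(n).
Here: a=16, b=2, f(n)=4n^7
Compute log_b(a) = log_2(16) = 4.
f(n) = 4n^7 = Ω(n^(4+ε)) with ε = 3, and the regularity condition holds (a·f(n/b) = (a/b^7)·f(n) with a/b^7 = 2^-3 < 1). Case 3: G(n) = Θ(f(n)) = Θ(n^7).

Case 3: G(n) = Θ(n^7)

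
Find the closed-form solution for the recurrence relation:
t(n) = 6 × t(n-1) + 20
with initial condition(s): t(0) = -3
Recurrence: t(n) = 6 × t(n-1) + 20, initial: t(0) = -3.
Try t(n) = A·6ⁿ + C. Substituting: A·6ⁿ + C = 6(A·6ⁿ⁻¹ + C) + 20 = A·6ⁿ + 6C + 20, so C = 6C + 20, giving C = -4. Then t(0) = A - 4 = -3 gives A = 1.

t(n) = 6ⁿ - 4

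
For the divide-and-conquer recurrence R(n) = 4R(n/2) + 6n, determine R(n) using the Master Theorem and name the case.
Master Theorem template: R(n) = a·R(n/b) + f(n).
Here: a=4, b=2, f(n)=6n
Compute log_b(a) = log_2(4) = 2.
f(n) = 6n = O(n^(2-ε)) with ε = 1. Case 1: R(n) = Θ(n^log_b(a)) = Θ(n^2).

Case 1: R(n) = Θ(n^2)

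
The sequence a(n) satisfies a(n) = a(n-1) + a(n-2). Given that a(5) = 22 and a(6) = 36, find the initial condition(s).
Work backwards using a(k) = a(k+2) - a(k+1):
a(4) = a(6) - a(5) = 36 - 22 = 14
a(3) = a(5) - a(4) = 22 - 14 = 8
a(2) = a(4) - a(3) = 14 - 8 = 6
a(1) = a(3) - a(2) = 8 - 6 = 2
a(0) = a(2) - a(1) = 6 - 2 = 4

a(0) = 4, a(1) = 2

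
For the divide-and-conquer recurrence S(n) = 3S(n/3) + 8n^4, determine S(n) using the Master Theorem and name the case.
Master Theorem template: S(n) = a·S(n/b) + f(n).
Here: a=3, b=3, f(n)=8n^4
Compute log_b(a) = log_3(3) = 1.
f(n) = 8n^4 = Ω(n^(1+ε)) with ε = 3, and the regularity condition holds (a·f(n/b) = (a/b^4)·f(n) with a/b^4 = 3^-3 < 1). Case 3: S(n) = Θ(f(n)) = Θ(n^4).

Case 3: S(n) = Θ(n^4)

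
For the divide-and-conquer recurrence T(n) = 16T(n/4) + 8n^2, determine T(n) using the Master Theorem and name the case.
Master Theorem template: T(n) = a·T(n/b) + f(n).
Here: a=16, b=4, f(n)=8n^2
Compute log_b(a) = log_4(16) = 2.
f(n) = 8n^2 = Θ(n^2). Case 2: T(n) = Θ(n^2 log n).

Case 2: T(n) = Θ(n^2 log n)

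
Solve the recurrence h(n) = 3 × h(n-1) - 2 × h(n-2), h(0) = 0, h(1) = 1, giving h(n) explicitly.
Recurrence: h(n) = 3 × h(n-1) - 2 × h(n-2), initial: h(0) = 0, h(1) = 1.
Characteristic equation: r² - 3r + 2 = 0, which factors as (r - 2)(r - 1) = 0, so r = 2, 1. General solution h(n) = A·2ⁿ + B·1ⁿ. From h(0) = 0: A + B = 0. From h(1) = 1: 2A + 1B = 1. Solving gives A = 1, B = -1.

h(n) = 2ⁿ - 1ⁿ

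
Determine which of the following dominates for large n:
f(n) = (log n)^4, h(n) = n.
Comparing growth rates:
Growth-rate hierarchy: log n ≺ any polynomial ≺ any exponential cⁿ (c>1) ≺ n! ≺ nⁿ.
polynomial degree 1 dominates polylogarithmic (log n)^4 asymptotically.

h(n) grows faster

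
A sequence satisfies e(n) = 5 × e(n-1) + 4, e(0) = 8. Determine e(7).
Computing step by step:
e(0) = 8
e(1) = 5 × 8 + 4 = 44
e(2) = 5 × 44 + 4 = 224
e(3) = 5 × 224 + 4 = 1124
e(4) = 5 × 1124 + 4 = 5624
e(5) = 5 × 5624 + 4 = 28124
e(6) = 5 × 28124 + 4 = 140624
e(7) = 5 × 140624 + 4 = 703124

703124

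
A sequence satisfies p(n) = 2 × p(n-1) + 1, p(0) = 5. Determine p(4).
Computing step by step:
p(0) = 5
p(1) = 2 × 5 + 1 = 11
p(2) = 2 × 11 + 1 = 23
p(3) = 2 × 23 + 1 = 47
p(4) = 2 × 47 + 1 = 95

95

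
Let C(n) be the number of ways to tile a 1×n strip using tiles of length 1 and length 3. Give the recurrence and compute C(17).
Condition on the last tile: it has length 1 (leaving a 1×(n-1) strip) or length 3 (leaving a 1×(n-3) strip), so C(n) = C(n-1) + C(n-3) (order-3 linear recurrence).
For 0 ≤ i < 3 only unit tiles fit, so C(i) = 1.
Iterating the recurrence: C(3) = 2, C(4) = 3, C(5) = 4, C(6) = 6, C(7) = 9, C(8) = 13, C(9) = 19, C(10) = 28, C(11) = 41, C(12) = 60, C(13) = 88, C(14) = 129, C(15) = 189, C(16) = 277, C(17) = 406.

C(n) = C(n-1) + C(n-3), with C(i) = 1 for 0 ≤ i < 3; C(17) = 406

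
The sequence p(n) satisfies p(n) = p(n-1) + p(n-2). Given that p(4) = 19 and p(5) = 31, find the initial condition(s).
Work backwards using p(k) = p(k+2) - p(k+1):
p(3) = p(5) - p(4) = 31 - 19 = 12
p(2) = p(4) - p(3) = 19 - 12 = 7
p(1) = p(3) - p(2) = 12 - 7 = 5
p(0) = p(2) - p(1) = 7 - 5 = 2

p(0) = 2, p(1) = 5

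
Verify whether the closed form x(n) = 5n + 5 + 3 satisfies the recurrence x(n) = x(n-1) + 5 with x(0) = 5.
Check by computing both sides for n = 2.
From the recurrence with x(0) = 5:
  x(0) = 5, x(1) = 10, x(2) = 15
  so the recurrence gives x(2) = 15.
From the proposed closed form x(n) = 5n + 5 + 3:
  x(2) = 18.
The recurrence gives 15 but the closed form gives 18, so the closed form does not satisfy the recurrence.

No, the closed form is incorrect.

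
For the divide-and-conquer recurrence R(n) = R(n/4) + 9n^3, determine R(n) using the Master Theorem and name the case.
Master Theorem template: R(n) = a·R(n/b) + f(n).
Here: a=1, b=4, f(n)=9n^3
Compute log_b(a) = log_4(1) = 0.
f(n) = 9n^3 = Ω(n^(0+ε)) with ε = 3, and the regularity condition holds (a·f(n/b) = (a/b^3)·f(n) with a/b^3 = 4^-3 < 1). Case 3: R(n) = Θ(f(n)) = Θ(n^3).

Case 3: R(n) = Θ(n^3)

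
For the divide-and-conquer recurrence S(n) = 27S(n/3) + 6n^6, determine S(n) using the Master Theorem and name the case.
Master Theorem template: S(n) = a·S(n/b) + f(n).
Here: a=27, b=3, f(n)=6n^6
Compute log_b(a) = log_3(27) = 3.
f(n) = 6n^6 = Ω(n^(3+ε)) with ε = 3, and the regularity condition holds (a·f(n/b) = (a/b^6)·f(n) with a/b^6 = 3^-3 < 1). Case 3: S(n) = Θ(f(n)) = Θ(n^6).

Case 3: S(n) = Θ(n^6)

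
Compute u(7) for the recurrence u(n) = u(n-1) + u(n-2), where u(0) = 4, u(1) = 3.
Computing the sequence terms:
4, 3, 7, 10, 17, 27, 44, 71

71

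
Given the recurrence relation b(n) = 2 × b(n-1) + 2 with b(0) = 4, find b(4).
Computing step by step:
b(0) = 4
b(1) = 2 × 4 + 2 = 10
b(2) = 2 × 10 + 2 = 22
b(3) = 2 × 22 + 2 = 46
b(4) = 2 × 46 + 2 = 94

94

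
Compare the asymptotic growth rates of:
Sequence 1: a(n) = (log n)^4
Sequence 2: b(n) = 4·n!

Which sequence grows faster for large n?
Comparing growth rates:
Growth-rate hierarchy: log n ≺ any polynomial ≺ any exponential cⁿ (c>1) ≺ n! ≺ nⁿ.
factorial dominates polylogarithmic (log n)^4 asymptotically.

b(n) grows faster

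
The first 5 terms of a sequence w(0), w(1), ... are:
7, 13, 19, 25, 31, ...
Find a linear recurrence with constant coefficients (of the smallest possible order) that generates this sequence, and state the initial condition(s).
Look for the lowest-order linear relation among consecutive terms.
Observation: consecutive differences are constant (= 6).
Check at n=2: 1·13 + 6 = 19. ✓

w(n) = w(n-1) + 6, w(0) = 7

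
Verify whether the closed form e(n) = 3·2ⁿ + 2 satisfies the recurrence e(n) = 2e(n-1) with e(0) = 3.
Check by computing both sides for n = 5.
From the recurrence with e(0) = 3:
  e(0) = 3, e(1) = 6, e(2) = 12, e(3) = 24, e(4) = 48, e(5) = 96
  so the recurrence gives e(5) = 96.
From the proposed closed form e(n) = 3·2ⁿ + 2:
  e(5) = 98.
The recurrence gives 96 but the closed form gives 98, so the closed form does not satisfy the recurrence.

No, the closed form is incorrect.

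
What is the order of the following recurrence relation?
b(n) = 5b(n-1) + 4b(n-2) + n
The order is the largest lag k for which b(n-k) appears. Here the deepest term is b(n-2) (the n term is non-homogeneous and does not affect the order), so the order is 2.

Order 2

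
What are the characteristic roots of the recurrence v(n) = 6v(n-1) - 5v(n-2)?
Substitute v(n) = rⁿ and divide through by rⁿ⁻²: r² - 6r + 5 = 0
Factor: (r - 5)(r - 1) = 0, so r = 5, 1.
General solution: v(n) = A·5ⁿ + B·1ⁿ

Characteristic: r² - 6r + 5 = 0, Roots: r = 5, 1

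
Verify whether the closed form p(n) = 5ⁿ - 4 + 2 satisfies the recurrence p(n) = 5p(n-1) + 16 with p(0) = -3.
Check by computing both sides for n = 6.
From the recurrence with p(0) = -3:
  p(0) = -3, p(1) = 1, p(2) = 21, p(3) = 121, p(4) = 621, p(5) = 3121, p(6) = 15621
  so the recurrence gives p(6) = 15621.
From the proposed closed form p(n) = 5ⁿ - 4 + 2:
  p(6) = 15623.
The recurrence gives 15621 but the closed form gives 15623, so the closed form does not satisfy the recurrence.

No, the closed form is incorrect.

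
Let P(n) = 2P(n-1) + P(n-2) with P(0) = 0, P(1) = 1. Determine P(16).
Computing the sequence terms:
0, 1, 2, 5, 12, 29, 70, 169, 408, 985, 2378, 5741, 13860, 33461, 80782, 195025, 470832

470832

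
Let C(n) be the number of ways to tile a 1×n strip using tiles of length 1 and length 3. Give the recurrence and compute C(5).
Condition on the last tile: it has length 1 (leaving a 1×(n-1) strip) or length 3 (leaving a 1×(n-3) strip), so C(n) = C(n-1) + C(n-3) (order-3 linear recurrence).
For 0 ≤ i < 3 only unit tiles fit, so C(i) = 1.
Iterating the recurrence: C(3) = 2, C(4) = 3, C(5) = 4.

C(n) = C(n-1) + C(n-3), with C(i) = 1 for 0 ≤ i < 3; C(5) = 4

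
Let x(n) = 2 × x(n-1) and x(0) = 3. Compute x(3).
Computing step by step:
x(0) = 3
x(1) = 2 × 3 = 6
x(2) = 2 × 6 = 12
x(3) = 2 × 12 = 24

24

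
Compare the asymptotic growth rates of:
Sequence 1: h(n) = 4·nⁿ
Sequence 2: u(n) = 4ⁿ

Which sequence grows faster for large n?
Comparing growth rates:
Growth-rate hierarchy: log n ≺ any polynomial ≺ any exponential cⁿ (c>1) ≺ n! ≺ nⁿ.
super-exponential nⁿ dominates exponential base 4 asymptotically.

h(n) grows faster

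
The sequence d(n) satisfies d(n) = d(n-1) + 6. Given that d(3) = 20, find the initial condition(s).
d(3) = d(0) + 3·6, so d(0) = 20 - 18 = 2.

d(0) = 2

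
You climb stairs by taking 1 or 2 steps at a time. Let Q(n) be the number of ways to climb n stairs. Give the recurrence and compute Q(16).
Condition on the size of the last step (1 to 2): before it there were n-1, …, n-2 stairs climbed, and these cases are disjoint, so Q(n) = Q(n-1) + Q(n-2) (Fibonacci-type sequence).
Initial conditions by direct count (compositions of i into parts ≤ 2): Q(1) = 1; Q(2) = 2.
Iterating the recurrence: Q(3) = 3, Q(4) = 5, Q(5) = 8, Q(6) = 13, Q(7) = 21, Q(8) = 34, Q(9) = 55, Q(10) = 89, Q(11) = 144, Q(12) = 233, Q(13) = 377, Q(14) = 610, Q(15) = 987, Q(16) = 1597.

Q(n) = Q(n-1) + Q(n-2), Q(1) = 1, Q(2) = 2; Q(16) = 1597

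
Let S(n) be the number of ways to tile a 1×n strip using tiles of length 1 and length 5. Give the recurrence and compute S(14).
Condition on the last tile: it has length 1 (leaving a 1×(n-1) strip) or length 5 (leaving a 1×(n-5) strip), so S(n) = S(n-1) + S(n-5) (order-5 linear recurrence).
For 0 ≤ i < 5 only unit tiles fit, so S(i) = 1.
Iterating the recurrence: S(5) = 2, S(6) = 3, S(7) = 4, S(8) = 5, S(9) = 6, S(10) = 8, S(11) = 11, S(12) = 15, S(13) = 20, S(14) = 26.

S(n) = S(n-1) + S(n-5), with S(i) = 1 for 0 ≤ i < 5; S(14) = 26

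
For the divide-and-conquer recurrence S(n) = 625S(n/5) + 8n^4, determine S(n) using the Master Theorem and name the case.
Master Theorem template: S(n) = a·S(n/b) + f(n).
Here: a=625, b=5, f(n)=8n^4
Compute log_b(a) = log_5(625) = 4.
f(n) = 8n^4 = Θ(n^4). Case 2: S(n) = Θ(n^4 log n).

Case 2: S(n) = Θ(n^4 log n)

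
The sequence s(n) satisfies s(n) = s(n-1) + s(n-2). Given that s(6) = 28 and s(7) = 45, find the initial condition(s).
Work backwards using s(k) = s(k+2) - s(k+1):
s(5) = s(7) - s(6) = 45 - 28 = 17
s(4) = s(6) - s(5) = 28 - 17 = 11
s(3) = s(5) - s(4) = 17 - 11 = 6
s(2) = s(4) - s(3) = 11 - 6 = 5
s(1) = s(3) - s(2) = 6 - 5 = 1
s(0) = s(2) - s(1) = 5 - 1 = 4

s(0) = 4, s(1) = 1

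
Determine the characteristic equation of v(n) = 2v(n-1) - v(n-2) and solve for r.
Substitute v(n) = rⁿ and divide through by rⁿ⁻²: r² - 2r + 1 = 0
Factor: (r - 1)² = 0, so r = 1 (double root).
General solution: v(n) = (A + Bn)·1ⁿ

Characteristic: r² - 2r + 1 = 0, Roots: r = 1 (double root)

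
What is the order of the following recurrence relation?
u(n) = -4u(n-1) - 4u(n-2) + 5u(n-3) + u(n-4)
The order is the largest lag k for which u(n-k) appears. Here the deepest term is u(n-4), so the order is 4.

Order 4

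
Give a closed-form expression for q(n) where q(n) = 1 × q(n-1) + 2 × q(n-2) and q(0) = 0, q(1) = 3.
Recurrence: q(n) = 1 × q(n-1) + 2 × q(n-2), initial: q(0) = 0, q(1) = 3.
Characteristic equation: r² - 1r - 2 = 0, which factors as (r - 2)(r + 1) = 0, so r = 2, -1. General solution q(n) = A·2ⁿ + B·(-1)ⁿ. From q(0) = 0: A + B = 0. From q(1) = 3: 2A - 1B = 3. Solving gives A = 1, B = -1.

q(n) = 2ⁿ - (-1)ⁿ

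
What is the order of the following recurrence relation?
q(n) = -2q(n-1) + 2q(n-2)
The order is the largest lag k for which q(n-k) appears. Here the deepest term is q(n-2), so the order is 2.

Order 2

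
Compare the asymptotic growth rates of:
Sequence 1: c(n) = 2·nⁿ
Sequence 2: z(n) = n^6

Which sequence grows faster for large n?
Comparing growth rates:
Growth-rate hierarchy: log n ≺ any polynomial ≺ any exponential cⁿ (c>1) ≺ n! ≺ nⁿ.
super-exponential nⁿ dominates polynomial degree 6 asymptotically.

c(n) grows faster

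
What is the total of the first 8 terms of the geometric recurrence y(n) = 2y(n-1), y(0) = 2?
Computing the sequence terms: 2, 4, 8, 16, 32, 64, 128, 256
Adding these values together:

510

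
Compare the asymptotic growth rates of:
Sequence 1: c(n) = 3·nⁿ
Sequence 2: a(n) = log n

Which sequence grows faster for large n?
Comparing growth rates:
Growth-rate hierarchy: log n ≺ any polynomial ≺ any exponential cⁿ (c>1) ≺ n! ≺ nⁿ.
super-exponential nⁿ dominates logarithmic asymptotically.

c(n) grows faster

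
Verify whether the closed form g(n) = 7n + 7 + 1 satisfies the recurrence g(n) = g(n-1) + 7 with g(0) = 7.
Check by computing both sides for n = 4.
From the recurrence with g(0) = 7:
  g(0) = 7, g(1) = 14, g(2) = 21, g(3) = 28, g(4) = 35
  so the recurrence gives g(4) = 35.
From the proposed closed form g(n) = 7n + 7 + 1:
  g(4) = 36.
The recurrence gives 35 but the closed form gives 36, so the closed form does not satisfy the recurrence.

No, the closed form is incorrect.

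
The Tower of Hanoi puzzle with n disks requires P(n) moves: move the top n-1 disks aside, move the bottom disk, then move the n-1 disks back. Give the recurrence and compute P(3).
Moving n disks = move the top n-1 disks aside (P(n-1) moves) + move the largest disk (1 move) + move the n-1 disks back on top (P(n-1) moves), so P(n) = 2P(n-1) + 1, with P(1) = 1 (a single disk takes one move).
First terms: 1, 3, 7, … — each is one less than a power of 2. Indeed P(n) + 1 = 2(P(n-1) + 1) with P(1) + 1 = 2, so P(n) + 1 = 2ⁿ and P(n) = 2ⁿ - 1.
Hence P(3) = 2^3 - 1 = 8 - 1 = 7.

P(n) = 2P(n-1) + 1, P(1) = 1; P(3) = 7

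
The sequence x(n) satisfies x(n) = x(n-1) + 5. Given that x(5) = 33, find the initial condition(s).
x(5) = x(0) + 5·5, so x(0) = 33 - 25 = 8.

x(0) = 8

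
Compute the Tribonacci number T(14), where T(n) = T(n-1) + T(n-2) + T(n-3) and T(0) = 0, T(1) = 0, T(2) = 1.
Computing the sequence terms:
0, 0, 1, 1, 2, 4, 7, 13, 24, 44, 81, 149, 274, 504, 927

927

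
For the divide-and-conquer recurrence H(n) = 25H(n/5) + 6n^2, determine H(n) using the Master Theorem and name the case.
Master Theorem template: H(n) = a·H(n/b) + f(n).
Here: a=25, b=5, f(n)=6n^2
Compute log_b(a) = log_5(25) = 2.
f(n) = 6n^2 = Θ(n^2). Case 2: H(n) = Θ(n^2 log n).

Case 2: H(n) = Θ(n^2 log n)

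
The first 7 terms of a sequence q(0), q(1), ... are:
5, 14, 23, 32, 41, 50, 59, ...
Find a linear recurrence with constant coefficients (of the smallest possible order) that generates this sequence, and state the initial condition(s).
Look for the lowest-order linear relation among consecutive terms.
Observation: consecutive differences are constant (= 9).
Check at n=2: 1·14 + 9 = 23. ✓

q(n) = q(n-1) + 9, q(0) = 5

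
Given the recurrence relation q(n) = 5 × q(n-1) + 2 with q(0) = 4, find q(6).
Computing step by step:
q(0) = 4
q(1) = 5 × 4 + 2 = 22
q(2) = 5 × 22 + 2 = 112
q(3) = 5 × 112 + 2 = 562
q(4) = 5 × 562 + 2 = 2812
q(5) = 5 × 2812 + 2 = 14062
q(6) = 5 × 14062 + 2 = 70312

70312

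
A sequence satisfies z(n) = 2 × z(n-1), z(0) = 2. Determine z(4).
Computing step by step:
z(0) = 2
z(1) = 2 × 2 = 4
z(2) = 2 × 4 = 8
z(3) = 2 × 8 = 16
z(4) = 2 × 16 = 32

32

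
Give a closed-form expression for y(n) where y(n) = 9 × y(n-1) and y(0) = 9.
Recurrence: y(n) = 9 × y(n-1), initial: y(0) = 9.
Each term is 9 times the previous, so this is geometric with ratio 9. After n steps: y(n) = y(0)·9ⁿ = 9·9ⁿ.

y(n) = 9·9ⁿ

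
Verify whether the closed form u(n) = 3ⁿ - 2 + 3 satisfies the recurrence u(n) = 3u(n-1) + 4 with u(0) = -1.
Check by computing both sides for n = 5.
From the recurrence with u(0) = -1:
  u(0) = -1, u(1) = 1, u(2) = 7, u(3) = 25, u(4) = 79, u(5) = 241
  so the recurrence gives u(5) = 241.
From the proposed closed form u(n) = 3ⁿ - 2 + 3:
  u(5) = 244.
The recurrence gives 241 but the closed form gives 244, so the closed form does not satisfy the recurrence.

No, the closed form is incorrect.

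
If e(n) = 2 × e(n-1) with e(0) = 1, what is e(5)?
Computing step by step:
e(0) = 1
e(1) = 2 × 1 = 2
e(2) = 2 × 2 = 4
e(3) = 2 × 4 = 8
e(4) = 2 × 8 = 16
e(5) = 2 × 16 = 32

32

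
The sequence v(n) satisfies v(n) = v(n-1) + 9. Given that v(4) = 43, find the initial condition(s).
v(4) = v(0) + 4·9, so v(0) = 43 - 36 = 7.

v(0) = 7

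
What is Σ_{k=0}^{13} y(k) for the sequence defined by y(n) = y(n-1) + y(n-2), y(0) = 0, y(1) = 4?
Computing the sequence terms: 0, 4, 4, 8, 12, 20, 32, 52, 84, 136, 220, 356, 576, 932
Adding these values together:

2436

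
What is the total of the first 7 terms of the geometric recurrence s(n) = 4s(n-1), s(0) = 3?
Computing the sequence terms: 3, 12, 48, 192, 768, 3072, 12288
Adding these values together:

16383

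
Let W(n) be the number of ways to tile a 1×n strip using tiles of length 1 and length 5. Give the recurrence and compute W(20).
Condition on the last tile: it has length 1 (leaving a 1×(n-1) strip) or length 5 (leaving a 1×(n-5) strip), so W(n) = W(n-1) + W(n-5) (order-5 linear recurrence).
For 0 ≤ i < 5 only unit tiles fit, so W(i) = 1.
Iterating the recurrence: W(5) = 2, W(6) = 3, W(7) = 4, W(8) = 5, W(9) = 6, W(10) = 8, W(11) = 11, W(12) = 15, W(13) = 20, W(14) = 26, W(15) = 34, W(16) = 45, W(17) = 60, W(18) = 80, W(19) = 106, W(20) = 140.

W(n) = W(n-1) + W(n-5), with W(i) = 1 for 0 ≤ i < 5; W(20) = 140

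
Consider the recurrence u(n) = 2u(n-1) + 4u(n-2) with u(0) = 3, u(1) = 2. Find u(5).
Computing the sequence terms:
3, 2, 16, 40, 144, 448

448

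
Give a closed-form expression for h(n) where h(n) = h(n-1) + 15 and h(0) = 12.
Recurrence: h(n) = h(n-1) + 15, initial: h(0) = 12.
Each step adds 15, so h(n) = h(0) + 15n = 15n + 12.

h(n) = 15n + 12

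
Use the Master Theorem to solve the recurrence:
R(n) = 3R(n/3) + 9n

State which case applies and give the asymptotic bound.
Master Theorem template: R(n) = a·R(n/b) + f(n).
Here: a=3, b=3, f(n)=9n
Compute log_b(a) = log_3(3) = 1.
f(n) = 9n = Θ(n). Case 2: R(n) = Θ(n log n).

Case 2: R(n) = Θ(n log n)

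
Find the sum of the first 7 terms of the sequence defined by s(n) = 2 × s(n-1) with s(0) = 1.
Computing the sequence terms: 1, 2, 4, 8, 16, 32, 64
Adding these values together:

127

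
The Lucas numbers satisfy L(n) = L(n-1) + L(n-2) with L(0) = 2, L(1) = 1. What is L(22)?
Computing the sequence terms:
2, 1, 3, 4, 7, 11, 18, 29, 47, 76, 123, 199, 322, 521, 843, 1364, 2207, 3571, 5778, 9349, 15127, 24476, 39603

39603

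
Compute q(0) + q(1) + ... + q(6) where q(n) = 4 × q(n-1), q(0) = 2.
Computing the sequence terms: 2, 8, 32, 128, 512, 2048, 8192
Adding these values together:

10922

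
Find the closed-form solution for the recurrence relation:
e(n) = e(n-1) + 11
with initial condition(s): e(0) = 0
Recurrence: e(n) = e(n-1) + 11, initial: e(0) = 0.
Each step adds 11, so e(n) = e(0) + 11n = 11n.

e(n) = 11n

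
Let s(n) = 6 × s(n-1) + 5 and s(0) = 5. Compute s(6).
Computing step by step:
s(0) = 5
s(1) = 6 × 5 + 5 = 35
s(2) = 6 × 35 + 5 = 215
s(3) = 6 × 215 + 5 = 1295
s(4) = 6 × 1295 + 5 = 7775
s(5) = 6 × 7775 + 5 = 46655
s(6) = 6 × 46655 + 5 = 279935

279935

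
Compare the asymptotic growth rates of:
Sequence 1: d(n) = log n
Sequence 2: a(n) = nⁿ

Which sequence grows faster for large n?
Comparing growth rates:
Growth-rate hierarchy: log n ≺ any polynomial ≺ any exponential cⁿ (c>1) ≺ n! ≺ nⁿ.
super-exponential nⁿ dominates logarithmic asymptotically.

a(n) grows faster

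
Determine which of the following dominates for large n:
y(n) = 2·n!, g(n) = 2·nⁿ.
Comparing growth rates:
Growth-rate hierarchy: log n ≺ any polynomial ≺ any exponential cⁿ (c>1) ≺ n! ≺ nⁿ.
super-exponential nⁿ dominates factorial asymptotically.

g(n) grows faster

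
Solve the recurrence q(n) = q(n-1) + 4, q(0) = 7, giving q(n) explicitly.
Recurrence: q(n) = q(n-1) + 4, initial: q(0) = 7.
Each step adds 4, so q(n) = q(0) + 4n = 4n + 7.

q(n) = 4n + 7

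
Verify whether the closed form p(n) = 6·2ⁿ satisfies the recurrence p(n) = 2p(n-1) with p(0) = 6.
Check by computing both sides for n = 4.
From the recurrence with p(0) = 6:
  p(0) = 6, p(1) = 12, p(2) = 24, p(3) = 48, p(4) = 96
  so the recurrence gives p(4) = 96.
From the proposed closed form p(n) = 6·2ⁿ:
  p(4) = 96.
Both sides give 96 at n = 4, and the initial condition(s) match, so the closed form is consistent.

Yes, the closed form is correct.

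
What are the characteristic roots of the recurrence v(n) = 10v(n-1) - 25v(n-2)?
Substitute v(n) = rⁿ and divide through by rⁿ⁻²: r² - 10r + 25 = 0
Factor: (r - 5)² = 0, so r = 5 (double root).
General solution: v(n) = (A + Bn)·5ⁿ

Characteristic: r² - 10r + 25 = 0, Roots: r = 5 (double root)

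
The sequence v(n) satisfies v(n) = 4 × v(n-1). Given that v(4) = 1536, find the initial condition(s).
In general v(n) = 4ⁿ · v(0). At n = 4: v(0) = v(4) / 4^4 = 1536 / 256 = 6.

v(0) = 6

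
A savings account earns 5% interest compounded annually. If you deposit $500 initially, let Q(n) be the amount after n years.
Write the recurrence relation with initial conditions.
Each year the balance grows by 5%, i.e. is multiplied by 1 + 5/100 = 1.05, so Q(n) = 1.05 × Q(n-1). The initial deposit gives Q(0) = 500.
Unrolling gives the closed form Q(n) = 500 × (1.05)ⁿ.

Q(n) = 1.05 × Q(n-1), Q(0) = 500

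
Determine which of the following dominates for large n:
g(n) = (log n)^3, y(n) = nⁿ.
Comparing growth rates:
Growth-rate hierarchy: log n ≺ any polynomial ≺ any exponential cⁿ (c>1) ≺ n! ≺ nⁿ.
super-exponential nⁿ dominates polylogarithmic (log n)^3 asymptotically.

y(n) grows faster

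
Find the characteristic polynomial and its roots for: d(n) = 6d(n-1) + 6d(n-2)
Substitute d(n) = rⁿ and divide through by rⁿ⁻²: r² - 6r - 6 = 0
Discriminant: 6² + 4·6 = 60, not a perfect square, so by the quadratic formula r = (6 ± √60)/2.
General solution: d(n) = A·r₁ⁿ + B·r₂ⁿ where r₁,r₂ = (6 ± √60)/2

Characteristic: r² - 6r - 6 = 0, Roots: r = (6 ± √60)/2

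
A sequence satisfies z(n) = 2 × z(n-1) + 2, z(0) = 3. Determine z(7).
Computing step by step:
z(0) = 3
z(1) = 2 × 3 + 2 = 8
z(2) = 2 × 8 + 2 = 18
z(3) = 2 × 18 + 2 = 38
z(4) = 2 × 38 + 2 = 78
z(5) = 2 × 78 + 2 = 158
z(6) = 2 × 158 + 2 = 318
z(7) = 2 × 318 + 2 = 638

638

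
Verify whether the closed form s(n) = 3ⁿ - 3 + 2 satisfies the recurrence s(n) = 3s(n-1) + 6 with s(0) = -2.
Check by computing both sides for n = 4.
From the recurrence with s(0) = -2:
  s(0) = -2, s(1) = 0, s(2) = 6, s(3) = 24, s(4) = 78
  so the recurrence gives s(4) = 78.
From the proposed closed form s(n) = 3ⁿ - 3 + 2:
  s(4) = 80.
The recurrence gives 78 but the closed form gives 80, so the closed form does not satisfy the recurrence.

No, the closed form is incorrect.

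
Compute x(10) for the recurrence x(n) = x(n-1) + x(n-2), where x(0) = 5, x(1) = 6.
Computing the sequence terms:
5, 6, 11, 17, 28, 45, 73, 118, 191, 309, 500

500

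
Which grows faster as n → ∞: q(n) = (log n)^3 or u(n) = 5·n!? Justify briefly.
Comparing growth rates:
Growth-rate hierarchy: log n ≺ any polynomial ≺ any exponential cⁿ (c>1) ≺ n! ≺ nⁿ.
factorial dominates polylogarithmic (log n)^3 asymptotically.

u(n) grows faster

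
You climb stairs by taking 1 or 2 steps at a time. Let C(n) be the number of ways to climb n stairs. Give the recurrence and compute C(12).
Condition on the size of the last step (1 to 2): before it there were n-1, …, n-2 stairs climbed, and these cases are disjoint, so C(n) = C(n-1) + C(n-2) (Fibonacci-type sequence).
Initial conditions by direct count (compositions of i into parts ≤ 2): C(1) = 1; C(2) = 2.
Iterating the recurrence: C(3) = 3, C(4) = 5, C(5) = 8, C(6) = 13, C(7) = 21, C(8) = 34, C(9) = 55, C(10) = 89, C(11) = 144, C(12) = 233.

C(n) = C(n-1) + C(n-2), C(1) = 1, C(2) = 2; C(12) = 233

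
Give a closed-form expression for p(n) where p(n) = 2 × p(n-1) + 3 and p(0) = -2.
Recurrence: p(n) = 2 × p(n-1) + 3, initial: p(0) = -2.
Try p(n) = A·2ⁿ + C. Substituting: A·2ⁿ + C = 2(A·2ⁿ⁻¹ + C) + 3 = A·2ⁿ + 2C + 3, so C = 2C + 3, giving C = -3. Then p(0) = A - 3 = -2 gives A = 1.

p(n) = 2ⁿ - 3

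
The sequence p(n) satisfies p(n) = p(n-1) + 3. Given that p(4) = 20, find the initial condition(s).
p(4) = p(0) + 4·3, so p(0) = 20 - 12 = 8.

p(0) = 8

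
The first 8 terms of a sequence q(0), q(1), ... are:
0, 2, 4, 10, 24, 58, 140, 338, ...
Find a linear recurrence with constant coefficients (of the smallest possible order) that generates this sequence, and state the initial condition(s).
Look for the lowest-order linear relation among consecutive terms.
Observation: q(n) - 2·q(n-1) - (1)·q(n-2) = 0 holds for the shown terms, and no order-1 relation q(n) = α·q(n-1) + β fits.
Check at n=3: 2·4 + (1)·2 = 10. ✓

q(n) = 2q(n-1) + q(n-2), q(0) = 0, q(1) = 2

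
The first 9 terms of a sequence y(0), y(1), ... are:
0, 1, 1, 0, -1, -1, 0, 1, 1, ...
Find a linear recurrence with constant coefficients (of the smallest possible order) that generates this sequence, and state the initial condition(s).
Look for the lowest-order linear relation among consecutive terms.
Observation: y(n) - 1·y(n-1) - (-1)·y(n-2) = 0 holds for the shown terms, and no order-1 relation y(n) = α·y(n-1) + β fits.
Check at n=3: 1·1 + (-1)·1 = 0. ✓

y(n) = y(n-1) - y(n-2), y(0) = 0, y(1) = 1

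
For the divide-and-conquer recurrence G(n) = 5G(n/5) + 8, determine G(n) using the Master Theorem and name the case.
Master Theorem template: G(n) = a·G(n/b) + f(n).
Here: a=5, b=5, f(n)=8
Compute log_b(a) = log_5(5) = 1.
f(n) = 8 = O(n^(1-ε)) with ε = 1. Case 1: G(n) = Θ(n^log_b(a)) = Θ(n).

Case 1: G(n) = Θ(n)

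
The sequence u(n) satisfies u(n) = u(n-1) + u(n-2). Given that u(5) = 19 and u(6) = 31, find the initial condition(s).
Work backwards using u(k) = u(k+2) - u(k+1):
u(4) = u(6) - u(5) = 31 - 19 = 12
u(3) = u(5) - u(4) = 19 - 12 = 7
u(2) = u(4) - u(3) = 12 - 7 = 5
u(1) = u(3) - u(2) = 7 - 5 = 2
u(0) = u(2) - u(1) = 5 - 2 = 3

u(0) = 3, u(1) = 2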